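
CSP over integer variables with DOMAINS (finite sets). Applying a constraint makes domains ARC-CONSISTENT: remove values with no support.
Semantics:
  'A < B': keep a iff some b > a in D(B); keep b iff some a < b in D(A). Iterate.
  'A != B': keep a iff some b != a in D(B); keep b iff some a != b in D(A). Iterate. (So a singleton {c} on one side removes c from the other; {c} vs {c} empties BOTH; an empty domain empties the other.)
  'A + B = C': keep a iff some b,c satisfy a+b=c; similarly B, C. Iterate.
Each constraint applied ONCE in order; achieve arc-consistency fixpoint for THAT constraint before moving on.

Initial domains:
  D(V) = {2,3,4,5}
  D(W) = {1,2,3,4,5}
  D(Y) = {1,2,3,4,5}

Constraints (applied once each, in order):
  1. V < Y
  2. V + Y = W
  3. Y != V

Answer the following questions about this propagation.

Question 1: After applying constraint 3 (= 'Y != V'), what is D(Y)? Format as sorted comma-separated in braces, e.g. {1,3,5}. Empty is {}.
Constraint 1 (V < Y) on D(V)={2,3,4,5} D(Y)={1,2,3,4,5}: V {2,3,4,5}->{2,3,4}; Y {1,2,3,4,5}->{3,4,5}
Constraint 2 (V + Y = W) on D(V)={2,3,4} D(Y)={3,4,5} D(W)={1,2,3,4,5}: V {2,3,4}->{2}; Y {3,4,5}->{3}; W {1,2,3,4,5}->{5}
Constraint 3 (Y != V) on D(Y)={3} D(V)={2}: no change
So after constraint 3: D(Y) = {3}

Answer: {3}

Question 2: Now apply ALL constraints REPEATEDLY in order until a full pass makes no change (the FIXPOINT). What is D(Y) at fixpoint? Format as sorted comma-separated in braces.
Answer: {3}

Derivation:
pass 0 (initial): D(Y)={1,2,3,4,5}
pass 1: V {2,3,4,5}->{2}; W {1,2,3,4,5}->{5}; Y {1,2,3,4,5}->{3}
pass 2: no change
Fixpoint after 2 passes: D(Y) = {3}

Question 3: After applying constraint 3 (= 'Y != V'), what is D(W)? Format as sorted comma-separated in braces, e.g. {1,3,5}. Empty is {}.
Constraint 1 (V < Y) on D(V)={2,3,4,5} D(Y)={1,2,3,4,5}: V {2,3,4,5}->{2,3,4}; Y {1,2,3,4,5}->{3,4,5}
Constraint 2 (V + Y = W) on D(V)={2,3,4} D(Y)={3,4,5} D(W)={1,2,3,4,5}: V {2,3,4}->{2}; Y {3,4,5}->{3}; W {1,2,3,4,5}->{5}
Constraint 3 (Y != V) on D(Y)={3} D(V)={2}: no change
So after constraint 3: D(W) = {5}

Answer: {5}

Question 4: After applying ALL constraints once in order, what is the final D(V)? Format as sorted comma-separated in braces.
Constraint 1 (V < Y) on D(V)={2,3,4,5} D(Y)={1,2,3,4,5}: V {2,3,4,5}->{2,3,4}; Y {1,2,3,4,5}->{3,4,5}
Constraint 2 (V + Y = W) on D(V)={2,3,4} D(Y)={3,4,5} D(W)={1,2,3,4,5}: V {2,3,4}->{2}; Y {3,4,5}->{3}; W {1,2,3,4,5}->{5}
Constraint 3 (Y != V) on D(Y)={3} D(V)={2}: no change
So after all 3 constraints: D(V) = {2}

Answer: {2}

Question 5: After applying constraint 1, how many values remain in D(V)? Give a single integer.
Answer: 3

Derivation:
Constraint 1 (V < Y) on D(V)={2,3,4,5} D(Y)={1,2,3,4,5}: V {2,3,4,5}->{2,3,4}; Y {1,2,3,4,5}->{3,4,5}
So after constraint 1: D(V)={2,3,4}, size = 3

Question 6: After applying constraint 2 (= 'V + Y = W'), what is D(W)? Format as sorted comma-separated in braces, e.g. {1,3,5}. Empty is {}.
Constraint 1 (V < Y) on D(V)={2,3,4,5} D(Y)={1,2,3,4,5}: V {2,3,4,5}->{2,3,4}; Y {1,2,3,4,5}->{3,4,5}
Constraint 2 (V + Y = W) on D(V)={2,3,4} D(Y)={3,4,5} D(W)={1,2,3,4,5}: V {2,3,4}->{2}; Y {3,4,5}->{3}; W {1,2,3,4,5}->{5}
So after constraint 2: D(W) = {5}

Answer: {5}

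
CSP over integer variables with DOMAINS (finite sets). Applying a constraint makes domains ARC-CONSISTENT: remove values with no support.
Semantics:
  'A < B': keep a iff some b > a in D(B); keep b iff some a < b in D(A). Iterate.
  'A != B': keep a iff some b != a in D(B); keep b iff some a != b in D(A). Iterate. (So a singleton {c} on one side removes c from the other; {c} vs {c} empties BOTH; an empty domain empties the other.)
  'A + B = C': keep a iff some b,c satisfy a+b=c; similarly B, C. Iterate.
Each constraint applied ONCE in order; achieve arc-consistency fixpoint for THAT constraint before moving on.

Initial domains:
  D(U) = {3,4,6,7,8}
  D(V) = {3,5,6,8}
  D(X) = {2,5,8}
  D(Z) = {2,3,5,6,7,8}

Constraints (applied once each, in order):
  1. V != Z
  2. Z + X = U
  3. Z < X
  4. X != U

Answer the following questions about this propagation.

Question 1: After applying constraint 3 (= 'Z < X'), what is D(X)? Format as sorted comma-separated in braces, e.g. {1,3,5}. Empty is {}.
Answer: {5}

Derivation:
Constraint 1 (V != Z) on D(V)={3,5,6,8} D(Z)={2,3,5,6,7,8}: no change
Constraint 2 (Z + X = U) on D(Z)={2,3,5,6,7,8} D(X)={2,5,8} D(U)={3,4,6,7,8}: Z {2,3,5,6,7,8}->{2,3,5,6}; X {2,5,8}->{2,5}; U {3,4,6,7,8}->{4,7,8}
Constraint 3 (Z < X) on D(Z)={2,3,5,6} D(X)={2,5}: Z {2,3,5,6}->{2,3}; X {2,5}->{5}
So after constraint 3: D(X) = {5}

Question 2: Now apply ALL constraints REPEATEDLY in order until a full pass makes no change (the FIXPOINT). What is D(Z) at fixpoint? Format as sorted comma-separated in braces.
Answer: {2,3}

Derivation:
pass 0 (initial): D(Z)={2,3,5,6,7,8}
pass 1: U {3,4,6,7,8}->{4,7,8}; X {2,5,8}->{5}; Z {2,3,5,6,7,8}->{2,3}
pass 2: U {4,7,8}->{7,8}
pass 3: no change
Fixpoint after 3 passes: D(Z) = {2,3}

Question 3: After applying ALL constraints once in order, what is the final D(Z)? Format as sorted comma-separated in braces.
Answer: {2,3}

Derivation:
Constraint 1 (V != Z) on D(V)={3,5,6,8} D(Z)={2,3,5,6,7,8}: no change
Constraint 2 (Z + X = U) on D(Z)={2,3,5,6,7,8} D(X)={2,5,8} D(U)={3,4,6,7,8}: Z {2,3,5,6,7,8}->{2,3,5,6}; X {2,5,8}->{2,5}; U {3,4,6,7,8}->{4,7,8}
Constraint 3 (Z < X) on D(Z)={2,3,5,6} D(X)={2,5}: Z {2,3,5,6}->{2,3}; X {2,5}->{5}
Constraint 4 (X != U) on D(X)={5} D(U)={4,7,8}: no change
So after all 4 constraints: D(Z) = {2,3}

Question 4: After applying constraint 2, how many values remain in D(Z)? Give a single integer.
Answer: 4

Derivation:
Constraint 1 (V != Z) on D(V)={3,5,6,8} D(Z)={2,3,5,6,7,8}: no change
Constraint 2 (Z + X = U) on D(Z)={2,3,5,6,7,8} D(X)={2,5,8} D(U)={3,4,6,7,8}: Z {2,3,5,6,7,8}->{2,3,5,6}; X {2,5,8}->{2,5}; U {3,4,6,7,8}->{4,7,8}
So after constraint 2: D(Z)={2,3,5,6}, size = 4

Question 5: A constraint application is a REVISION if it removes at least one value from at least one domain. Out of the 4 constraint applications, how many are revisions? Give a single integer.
Constraint 1 (V != Z) on D(V)={3,5,6,8} D(Z)={2,3,5,6,7,8}: no change => not a revision
Constraint 2 (Z + X = U) on D(Z)={2,3,5,6,7,8} D(X)={2,5,8} D(U)={3,4,6,7,8}: Z {2,3,5,6,7,8}->{2,3,5,6}; X {2,5,8}->{2,5}; U {3,4,6,7,8}->{4,7,8} => REVISION
Constraint 3 (Z < X) on D(Z)={2,3,5,6} D(X)={2,5}: Z {2,3,5,6}->{2,3}; X {2,5}->{5} => REVISION
Constraint 4 (X != U) on D(X)={5} D(U)={4,7,8}: no change => not a revision
Total revisions = 2

Answer: 2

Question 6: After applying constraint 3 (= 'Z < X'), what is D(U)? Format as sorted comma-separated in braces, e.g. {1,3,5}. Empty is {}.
Answer: {4,7,8}

Derivation:
Constraint 1 (V != Z) on D(V)={3,5,6,8} D(Z)={2,3,5,6,7,8}: no change
Constraint 2 (Z + X = U) on D(Z)={2,3,5,6,7,8} D(X)={2,5,8} D(U)={3,4,6,7,8}: Z {2,3,5,6,7,8}->{2,3,5,6}; X {2,5,8}->{2,5}; U {3,4,6,7,8}->{4,7,8}
Constraint 3 (Z < X) on D(Z)={2,3,5,6} D(X)={2,5}: Z {2,3,5,6}->{2,3}; X {2,5}->{5}
So after constraint 3: D(U) = {4,7,8}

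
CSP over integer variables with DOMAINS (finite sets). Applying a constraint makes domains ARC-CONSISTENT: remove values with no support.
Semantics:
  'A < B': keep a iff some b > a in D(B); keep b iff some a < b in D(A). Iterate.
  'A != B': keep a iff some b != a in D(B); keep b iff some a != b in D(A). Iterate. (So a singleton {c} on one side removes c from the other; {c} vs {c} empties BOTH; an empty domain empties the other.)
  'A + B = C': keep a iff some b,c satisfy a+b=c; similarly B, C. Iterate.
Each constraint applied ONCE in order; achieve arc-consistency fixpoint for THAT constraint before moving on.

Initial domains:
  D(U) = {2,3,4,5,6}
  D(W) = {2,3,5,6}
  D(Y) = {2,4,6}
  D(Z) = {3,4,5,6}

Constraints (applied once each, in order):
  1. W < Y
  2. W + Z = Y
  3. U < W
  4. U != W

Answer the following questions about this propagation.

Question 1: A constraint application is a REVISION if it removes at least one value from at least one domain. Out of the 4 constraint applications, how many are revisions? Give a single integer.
Constraint 1 (W < Y) on D(W)={2,3,5,6} D(Y)={2,4,6}: W {2,3,5,6}->{2,3,5}; Y {2,4,6}->{4,6} => REVISION
Constraint 2 (W + Z = Y) on D(W)={2,3,5} D(Z)={3,4,5,6} D(Y)={4,6}: W {2,3,5}->{2,3}; Z {3,4,5,6}->{3,4}; Y {4,6}->{6} => REVISION
Constraint 3 (U < W) on D(U)={2,3,4,5,6} D(W)={2,3}: U {2,3,4,5,6}->{2}; W {2,3}->{3} => REVISION
Constraint 4 (U != W) on D(U)={2} D(W)={3}: no change => not a revision
Total revisions = 3

Answer: 3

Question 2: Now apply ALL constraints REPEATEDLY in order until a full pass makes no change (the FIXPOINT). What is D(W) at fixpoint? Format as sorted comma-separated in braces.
pass 0 (initial): D(W)={2,3,5,6}
pass 1: U {2,3,4,5,6}->{2}; W {2,3,5,6}->{3}; Y {2,4,6}->{6}; Z {3,4,5,6}->{3,4}
pass 2: Z {3,4}->{3}
pass 3: no change
Fixpoint after 3 passes: D(W) = {3}

Answer: {3}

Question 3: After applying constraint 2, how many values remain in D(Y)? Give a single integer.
Constraint 1 (W < Y) on D(W)={2,3,5,6} D(Y)={2,4,6}: W {2,3,5,6}->{2,3,5}; Y {2,4,6}->{4,6}
Constraint 2 (W + Z = Y) on D(W)={2,3,5} D(Z)={3,4,5,6} D(Y)={4,6}: W {2,3,5}->{2,3}; Z {3,4,5,6}->{3,4}; Y {4,6}->{6}
So after constraint 2: D(Y)={6}, size = 1

Answer: 1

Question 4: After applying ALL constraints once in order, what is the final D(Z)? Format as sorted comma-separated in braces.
Answer: {3,4}

Derivation:
Constraint 1 (W < Y) on D(W)={2,3,5,6} D(Y)={2,4,6}: W {2,3,5,6}->{2,3,5}; Y {2,4,6}->{4,6}
Constraint 2 (W + Z = Y) on D(W)={2,3,5} D(Z)={3,4,5,6} D(Y)={4,6}: W {2,3,5}->{2,3}; Z {3,4,5,6}->{3,4}; Y {4,6}->{6}
Constraint 3 (U < W) on D(U)={2,3,4,5,6} D(W)={2,3}: U {2,3,4,5,6}->{2}; W {2,3}->{3}
Constraint 4 (U != W) on D(U)={2} D(W)={3}: no change
So after all 4 constraints: D(Z) = {3,4}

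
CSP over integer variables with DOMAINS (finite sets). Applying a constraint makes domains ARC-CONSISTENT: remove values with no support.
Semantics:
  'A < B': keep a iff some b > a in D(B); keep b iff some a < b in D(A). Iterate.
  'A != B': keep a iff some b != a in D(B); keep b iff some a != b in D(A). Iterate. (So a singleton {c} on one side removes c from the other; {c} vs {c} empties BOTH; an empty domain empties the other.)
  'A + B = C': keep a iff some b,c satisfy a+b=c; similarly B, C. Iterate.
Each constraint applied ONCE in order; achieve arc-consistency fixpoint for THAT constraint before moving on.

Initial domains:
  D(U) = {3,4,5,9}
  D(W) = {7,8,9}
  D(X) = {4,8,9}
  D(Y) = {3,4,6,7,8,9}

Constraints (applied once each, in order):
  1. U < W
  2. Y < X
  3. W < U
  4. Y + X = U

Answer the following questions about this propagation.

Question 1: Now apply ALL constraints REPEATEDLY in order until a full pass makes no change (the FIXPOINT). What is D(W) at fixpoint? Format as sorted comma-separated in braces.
pass 0 (initial): D(W)={7,8,9}
pass 1: U {3,4,5,9}->{}; W {7,8,9}->{}; X {4,8,9}->{}; Y {3,4,6,7,8,9}->{}
pass 2: no change
Fixpoint after 2 passes: D(W) = {}

Answer: {}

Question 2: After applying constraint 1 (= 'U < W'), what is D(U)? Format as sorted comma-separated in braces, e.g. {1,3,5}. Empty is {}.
Constraint 1 (U < W) on D(U)={3,4,5,9} D(W)={7,8,9}: U {3,4,5,9}->{3,4,5}
So after constraint 1: D(U) = {3,4,5}

Answer: {3,4,5}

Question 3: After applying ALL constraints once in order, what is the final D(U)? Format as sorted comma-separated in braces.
Answer: {}

Derivation:
Constraint 1 (U < W) on D(U)={3,4,5,9} D(W)={7,8,9}: U {3,4,5,9}->{3,4,5}
Constraint 2 (Y < X) on D(Y)={3,4,6,7,8,9} D(X)={4,8,9}: Y {3,4,6,7,8,9}->{3,4,6,7,8}
Constraint 3 (W < U) on D(W)={7,8,9} D(U)={3,4,5}: W {7,8,9}->{}; U {3,4,5}->{}
Constraint 4 (Y + X = U) on D(Y)={3,4,6,7,8} D(X)={4,8,9} D(U)={}: Y {3,4,6,7,8}->{}; X {4,8,9}->{}
So after all 4 constraints: D(U) = {}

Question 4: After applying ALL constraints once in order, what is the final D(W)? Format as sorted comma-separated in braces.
Constraint 1 (U < W) on D(U)={3,4,5,9} D(W)={7,8,9}: U {3,4,5,9}->{3,4,5}
Constraint 2 (Y < X) on D(Y)={3,4,6,7,8,9} D(X)={4,8,9}: Y {3,4,6,7,8,9}->{3,4,6,7,8}
Constraint 3 (W < U) on D(W)={7,8,9} D(U)={3,4,5}: W {7,8,9}->{}; U {3,4,5}->{}
Constraint 4 (Y + X = U) on D(Y)={3,4,6,7,8} D(X)={4,8,9} D(U)={}: Y {3,4,6,7,8}->{}; X {4,8,9}->{}
So after all 4 constraints: D(W) = {}

Answer: {}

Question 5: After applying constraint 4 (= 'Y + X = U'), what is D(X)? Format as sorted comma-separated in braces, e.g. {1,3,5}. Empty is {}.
Answer: {}

Derivation:
Constraint 1 (U < W) on D(U)={3,4,5,9} D(W)={7,8,9}: U {3,4,5,9}->{3,4,5}
Constraint 2 (Y < X) on D(Y)={3,4,6,7,8,9} D(X)={4,8,9}: Y {3,4,6,7,8,9}->{3,4,6,7,8}
Constraint 3 (W < U) on D(W)={7,8,9} D(U)={3,4,5}: W {7,8,9}->{}; U {3,4,5}->{}
Constraint 4 (Y + X = U) on D(Y)={3,4,6,7,8} D(X)={4,8,9} D(U)={}: Y {3,4,6,7,8}->{}; X {4,8,9}->{}
So after constraint 4: D(X) = {}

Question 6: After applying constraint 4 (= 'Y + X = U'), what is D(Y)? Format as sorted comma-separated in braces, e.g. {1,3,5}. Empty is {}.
Constraint 1 (U < W) on D(U)={3,4,5,9} D(W)={7,8,9}: U {3,4,5,9}->{3,4,5}
Constraint 2 (Y < X) on D(Y)={3,4,6,7,8,9} D(X)={4,8,9}: Y {3,4,6,7,8,9}->{3,4,6,7,8}
Constraint 3 (W < U) on D(W)={7,8,9} D(U)={3,4,5}: W {7,8,9}->{}; U {3,4,5}->{}
Constraint 4 (Y + X = U) on D(Y)={3,4,6,7,8} D(X)={4,8,9} D(U)={}: Y {3,4,6,7,8}->{}; X {4,8,9}->{}
So after constraint 4: D(Y) = {}

Answer: {}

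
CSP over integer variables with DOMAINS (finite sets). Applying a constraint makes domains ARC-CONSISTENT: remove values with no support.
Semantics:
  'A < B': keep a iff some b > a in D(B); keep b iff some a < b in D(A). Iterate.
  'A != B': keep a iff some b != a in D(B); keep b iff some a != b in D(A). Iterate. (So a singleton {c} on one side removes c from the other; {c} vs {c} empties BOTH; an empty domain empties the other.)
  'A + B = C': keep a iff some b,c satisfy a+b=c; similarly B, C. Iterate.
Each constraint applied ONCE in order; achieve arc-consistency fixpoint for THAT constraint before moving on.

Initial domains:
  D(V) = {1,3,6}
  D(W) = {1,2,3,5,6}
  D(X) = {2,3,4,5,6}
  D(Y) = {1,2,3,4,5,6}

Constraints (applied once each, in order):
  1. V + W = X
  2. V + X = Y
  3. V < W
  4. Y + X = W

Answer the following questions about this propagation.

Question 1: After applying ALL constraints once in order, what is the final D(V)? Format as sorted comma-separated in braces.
Constraint 1 (V + W = X) on D(V)={1,3,6} D(W)={1,2,3,5,6} D(X)={2,3,4,5,6}: V {1,3,6}->{1,3}; W {1,2,3,5,6}->{1,2,3,5}
Constraint 2 (V + X = Y) on D(V)={1,3} D(X)={2,3,4,5,6} D(Y)={1,2,3,4,5,6}: X {2,3,4,5,6}->{2,3,4,5}; Y {1,2,3,4,5,6}->{3,4,5,6}
Constraint 3 (V < W) on D(V)={1,3} D(W)={1,2,3,5}: W {1,2,3,5}->{2,3,5}
Constraint 4 (Y + X = W) on D(Y)={3,4,5,6} D(X)={2,3,4,5} D(W)={2,3,5}: Y {3,4,5,6}->{3}; X {2,3,4,5}->{2}; W {2,3,5}->{5}
So after all 4 constraints: D(V) = {1,3}

Answer: {1,3}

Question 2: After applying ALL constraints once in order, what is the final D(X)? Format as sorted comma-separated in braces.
Answer: {2}

Derivation:
Constraint 1 (V + W = X) on D(V)={1,3,6} D(W)={1,2,3,5,6} D(X)={2,3,4,5,6}: V {1,3,6}->{1,3}; W {1,2,3,5,6}->{1,2,3,5}
Constraint 2 (V + X = Y) on D(V)={1,3} D(X)={2,3,4,5,6} D(Y)={1,2,3,4,5,6}: X {2,3,4,5,6}->{2,3,4,5}; Y {1,2,3,4,5,6}->{3,4,5,6}
Constraint 3 (V < W) on D(V)={1,3} D(W)={1,2,3,5}: W {1,2,3,5}->{2,3,5}
Constraint 4 (Y + X = W) on D(Y)={3,4,5,6} D(X)={2,3,4,5} D(W)={2,3,5}: Y {3,4,5,6}->{3}; X {2,3,4,5}->{2}; W {2,3,5}->{5}
So after all 4 constraints: D(X) = {2}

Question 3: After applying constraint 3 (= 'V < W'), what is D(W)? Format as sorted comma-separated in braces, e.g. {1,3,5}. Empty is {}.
Constraint 1 (V + W = X) on D(V)={1,3,6} D(W)={1,2,3,5,6} D(X)={2,3,4,5,6}: V {1,3,6}->{1,3}; W {1,2,3,5,6}->{1,2,3,5}
Constraint 2 (V + X = Y) on D(V)={1,3} D(X)={2,3,4,5,6} D(Y)={1,2,3,4,5,6}: X {2,3,4,5,6}->{2,3,4,5}; Y {1,2,3,4,5,6}->{3,4,5,6}
Constraint 3 (V < W) on D(V)={1,3} D(W)={1,2,3,5}: W {1,2,3,5}->{2,3,5}
So after constraint 3: D(W) = {2,3,5}

Answer: {2,3,5}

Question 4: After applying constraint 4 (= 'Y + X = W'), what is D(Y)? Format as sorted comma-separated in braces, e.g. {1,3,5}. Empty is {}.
Constraint 1 (V + W = X) on D(V)={1,3,6} D(W)={1,2,3,5,6} D(X)={2,3,4,5,6}: V {1,3,6}->{1,3}; W {1,2,3,5,6}->{1,2,3,5}
Constraint 2 (V + X = Y) on D(V)={1,3} D(X)={2,3,4,5,6} D(Y)={1,2,3,4,5,6}: X {2,3,4,5,6}->{2,3,4,5}; Y {1,2,3,4,5,6}->{3,4,5,6}
Constraint 3 (V < W) on D(V)={1,3} D(W)={1,2,3,5}: W {1,2,3,5}->{2,3,5}
Constraint 4 (Y + X = W) on D(Y)={3,4,5,6} D(X)={2,3,4,5} D(W)={2,3,5}: Y {3,4,5,6}->{3}; X {2,3,4,5}->{2}; W {2,3,5}->{5}
So after constraint 4: D(Y) = {3}

Answer: {3}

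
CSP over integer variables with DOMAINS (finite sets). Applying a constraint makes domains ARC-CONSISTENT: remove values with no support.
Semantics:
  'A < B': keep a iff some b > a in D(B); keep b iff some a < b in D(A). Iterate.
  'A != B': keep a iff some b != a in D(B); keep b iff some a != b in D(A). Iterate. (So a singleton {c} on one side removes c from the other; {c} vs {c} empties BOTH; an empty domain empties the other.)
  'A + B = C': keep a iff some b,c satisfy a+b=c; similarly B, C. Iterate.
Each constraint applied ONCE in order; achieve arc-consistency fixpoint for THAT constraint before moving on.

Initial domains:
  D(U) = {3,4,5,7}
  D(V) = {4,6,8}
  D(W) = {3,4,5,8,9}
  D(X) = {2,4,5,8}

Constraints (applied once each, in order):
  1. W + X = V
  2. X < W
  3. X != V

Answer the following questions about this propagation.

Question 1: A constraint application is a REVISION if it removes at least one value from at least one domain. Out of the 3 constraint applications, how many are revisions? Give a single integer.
Constraint 1 (W + X = V) on D(W)={3,4,5,8,9} D(X)={2,4,5,8} D(V)={4,6,8}: W {3,4,5,8,9}->{3,4}; X {2,4,5,8}->{2,4,5}; V {4,6,8}->{6,8} => REVISION
Constraint 2 (X < W) on D(X)={2,4,5} D(W)={3,4}: X {2,4,5}->{2} => REVISION
Constraint 3 (X != V) on D(X)={2} D(V)={6,8}: no change => not a revision
Total revisions = 2

Answer: 2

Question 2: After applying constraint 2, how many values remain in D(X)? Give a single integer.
Answer: 1

Derivation:
Constraint 1 (W + X = V) on D(W)={3,4,5,8,9} D(X)={2,4,5,8} D(V)={4,6,8}: W {3,4,5,8,9}->{3,4}; X {2,4,5,8}->{2,4,5}; V {4,6,8}->{6,8}
Constraint 2 (X < W) on D(X)={2,4,5} D(W)={3,4}: X {2,4,5}->{2}
So after constraint 2: D(X)={2}, size = 1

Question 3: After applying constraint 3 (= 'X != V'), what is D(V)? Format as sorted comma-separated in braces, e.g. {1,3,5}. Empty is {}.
Answer: {6,8}

Derivation:
Constraint 1 (W + X = V) on D(W)={3,4,5,8,9} D(X)={2,4,5,8} D(V)={4,6,8}: W {3,4,5,8,9}->{3,4}; X {2,4,5,8}->{2,4,5}; V {4,6,8}->{6,8}
Constraint 2 (X < W) on D(X)={2,4,5} D(W)={3,4}: X {2,4,5}->{2}
Constraint 3 (X != V) on D(X)={2} D(V)={6,8}: no change
So after constraint 3: D(V) = {6,8}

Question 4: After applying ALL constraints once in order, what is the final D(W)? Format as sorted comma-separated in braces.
Constraint 1 (W + X = V) on D(W)={3,4,5,8,9} D(X)={2,4,5,8} D(V)={4,6,8}: W {3,4,5,8,9}->{3,4}; X {2,4,5,8}->{2,4,5}; V {4,6,8}->{6,8}
Constraint 2 (X < W) on D(X)={2,4,5} D(W)={3,4}: X {2,4,5}->{2}
Constraint 3 (X != V) on D(X)={2} D(V)={6,8}: no change
So after all 3 constraints: D(W) = {3,4}

Answer: {3,4}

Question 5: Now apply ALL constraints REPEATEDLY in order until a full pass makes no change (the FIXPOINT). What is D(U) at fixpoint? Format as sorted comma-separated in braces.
pass 0 (initial): D(U)={3,4,5,7}
pass 1: V {4,6,8}->{6,8}; W {3,4,5,8,9}->{3,4}; X {2,4,5,8}->{2}
pass 2: V {6,8}->{6}; W {3,4}->{4}
pass 3: no change
Fixpoint after 3 passes: D(U) = {3,4,5,7}

Answer: {3,4,5,7}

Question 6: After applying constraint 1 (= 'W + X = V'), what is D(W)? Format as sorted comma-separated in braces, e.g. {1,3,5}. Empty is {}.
Answer: {3,4}

Derivation:
Constraint 1 (W + X = V) on D(W)={3,4,5,8,9} D(X)={2,4,5,8} D(V)={4,6,8}: W {3,4,5,8,9}->{3,4}; X {2,4,5,8}->{2,4,5}; V {4,6,8}->{6,8}
So after constraint 1: D(W) = {3,4}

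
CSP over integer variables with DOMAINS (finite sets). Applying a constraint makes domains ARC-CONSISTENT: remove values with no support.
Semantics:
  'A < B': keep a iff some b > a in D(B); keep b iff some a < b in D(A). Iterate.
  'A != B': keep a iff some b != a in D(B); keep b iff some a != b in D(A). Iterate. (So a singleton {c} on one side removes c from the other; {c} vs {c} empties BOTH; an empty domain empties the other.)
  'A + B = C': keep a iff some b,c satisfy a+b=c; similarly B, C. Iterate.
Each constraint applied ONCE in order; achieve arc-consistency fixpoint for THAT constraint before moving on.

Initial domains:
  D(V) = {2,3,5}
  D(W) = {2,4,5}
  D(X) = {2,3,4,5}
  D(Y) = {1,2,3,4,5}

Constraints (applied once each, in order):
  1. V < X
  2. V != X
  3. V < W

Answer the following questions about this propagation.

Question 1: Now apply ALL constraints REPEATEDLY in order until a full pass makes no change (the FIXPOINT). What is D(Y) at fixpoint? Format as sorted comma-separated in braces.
pass 0 (initial): D(Y)={1,2,3,4,5}
pass 1: V {2,3,5}->{2,3}; W {2,4,5}->{4,5}; X {2,3,4,5}->{3,4,5}
pass 2: no change
Fixpoint after 2 passes: D(Y) = {1,2,3,4,5}

Answer: {1,2,3,4,5}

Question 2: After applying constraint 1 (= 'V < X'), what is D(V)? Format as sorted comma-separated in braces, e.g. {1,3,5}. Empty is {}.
Answer: {2,3}

Derivation:
Constraint 1 (V < X) on D(V)={2,3,5} D(X)={2,3,4,5}: V {2,3,5}->{2,3}; X {2,3,4,5}->{3,4,5}
So after constraint 1: D(V) = {2,3}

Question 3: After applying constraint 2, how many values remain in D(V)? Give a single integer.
Constraint 1 (V < X) on D(V)={2,3,5} D(X)={2,3,4,5}: V {2,3,5}->{2,3}; X {2,3,4,5}->{3,4,5}
Constraint 2 (V != X) on D(V)={2,3} D(X)={3,4,5}: no change
So after constraint 2: D(V)={2,3}, size = 2

Answer: 2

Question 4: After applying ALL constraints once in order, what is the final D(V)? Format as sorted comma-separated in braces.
Constraint 1 (V < X) on D(V)={2,3,5} D(X)={2,3,4,5}: V {2,3,5}->{2,3}; X {2,3,4,5}->{3,4,5}
Constraint 2 (V != X) on D(V)={2,3} D(X)={3,4,5}: no change
Constraint 3 (V < W) on D(V)={2,3} D(W)={2,4,5}: W {2,4,5}->{4,5}
So after all 3 constraints: D(V) = {2,3}

Answer: {2,3}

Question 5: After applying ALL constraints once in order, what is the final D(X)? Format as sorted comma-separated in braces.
Constraint 1 (V < X) on D(V)={2,3,5} D(X)={2,3,4,5}: V {2,3,5}->{2,3}; X {2,3,4,5}->{3,4,5}
Constraint 2 (V != X) on D(V)={2,3} D(X)={3,4,5}: no change
Constraint 3 (V < W) on D(V)={2,3} D(W)={2,4,5}: W {2,4,5}->{4,5}
So after all 3 constraints: D(X) = {3,4,5}

Answer: {3,4,5}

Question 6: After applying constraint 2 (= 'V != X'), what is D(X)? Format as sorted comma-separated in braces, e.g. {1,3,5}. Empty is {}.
Constraint 1 (V < X) on D(V)={2,3,5} D(X)={2,3,4,5}: V {2,3,5}->{2,3}; X {2,3,4,5}->{3,4,5}
Constraint 2 (V != X) on D(V)={2,3} D(X)={3,4,5}: no change
So after constraint 2: D(X) = {3,4,5}

Answer: {3,4,5}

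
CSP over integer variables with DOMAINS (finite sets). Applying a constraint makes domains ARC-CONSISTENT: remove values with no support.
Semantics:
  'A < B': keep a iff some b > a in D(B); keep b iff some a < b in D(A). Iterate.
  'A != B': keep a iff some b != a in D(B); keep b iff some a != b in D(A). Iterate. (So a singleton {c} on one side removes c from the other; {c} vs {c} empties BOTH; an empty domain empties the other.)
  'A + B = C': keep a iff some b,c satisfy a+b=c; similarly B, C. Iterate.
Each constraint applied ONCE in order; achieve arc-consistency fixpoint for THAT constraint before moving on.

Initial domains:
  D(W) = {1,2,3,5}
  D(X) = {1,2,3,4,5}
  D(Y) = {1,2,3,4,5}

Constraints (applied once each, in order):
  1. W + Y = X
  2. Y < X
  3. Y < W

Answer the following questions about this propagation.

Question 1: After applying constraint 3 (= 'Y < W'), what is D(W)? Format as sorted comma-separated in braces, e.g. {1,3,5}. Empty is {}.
Constraint 1 (W + Y = X) on D(W)={1,2,3,5} D(Y)={1,2,3,4,5} D(X)={1,2,3,4,5}: W {1,2,3,5}->{1,2,3}; Y {1,2,3,4,5}->{1,2,3,4}; X {1,2,3,4,5}->{2,3,4,5}
Constraint 2 (Y < X) on D(Y)={1,2,3,4} D(X)={2,3,4,5}: no change
Constraint 3 (Y < W) on D(Y)={1,2,3,4} D(W)={1,2,3}: Y {1,2,3,4}->{1,2}; W {1,2,3}->{2,3}
So after constraint 3: D(W) = {2,3}

Answer: {2,3}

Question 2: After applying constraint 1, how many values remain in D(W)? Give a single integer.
Constraint 1 (W + Y = X) on D(W)={1,2,3,5} D(Y)={1,2,3,4,5} D(X)={1,2,3,4,5}: W {1,2,3,5}->{1,2,3}; Y {1,2,3,4,5}->{1,2,3,4}; X {1,2,3,4,5}->{2,3,4,5}
So after constraint 1: D(W)={1,2,3}, size = 3

Answer: 3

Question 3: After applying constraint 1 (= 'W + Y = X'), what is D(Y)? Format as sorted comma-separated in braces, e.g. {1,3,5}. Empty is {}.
Answer: {1,2,3,4}

Derivation:
Constraint 1 (W + Y = X) on D(W)={1,2,3,5} D(Y)={1,2,3,4,5} D(X)={1,2,3,4,5}: W {1,2,3,5}->{1,2,3}; Y {1,2,3,4,5}->{1,2,3,4}; X {1,2,3,4,5}->{2,3,4,5}
So after constraint 1: D(Y) = {1,2,3,4}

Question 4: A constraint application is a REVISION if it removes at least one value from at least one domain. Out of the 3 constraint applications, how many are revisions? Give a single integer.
Answer: 2

Derivation:
Constraint 1 (W + Y = X) on D(W)={1,2,3,5} D(Y)={1,2,3,4,5} D(X)={1,2,3,4,5}: W {1,2,3,5}->{1,2,3}; Y {1,2,3,4,5}->{1,2,3,4}; X {1,2,3,4,5}->{2,3,4,5} => REVISION
Constraint 2 (Y < X) on D(Y)={1,2,3,4} D(X)={2,3,4,5}: no change => not a revision
Constraint 3 (Y < W) on D(Y)={1,2,3,4} D(W)={1,2,3}: Y {1,2,3,4}->{1,2}; W {1,2,3}->{2,3} => REVISION
Total revisions = 2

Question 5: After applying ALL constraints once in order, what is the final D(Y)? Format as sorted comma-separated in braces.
Constraint 1 (W + Y = X) on D(W)={1,2,3,5} D(Y)={1,2,3,4,5} D(X)={1,2,3,4,5}: W {1,2,3,5}->{1,2,3}; Y {1,2,3,4,5}->{1,2,3,4}; X {1,2,3,4,5}->{2,3,4,5}
Constraint 2 (Y < X) on D(Y)={1,2,3,4} D(X)={2,3,4,5}: no change
Constraint 3 (Y < W) on D(Y)={1,2,3,4} D(W)={1,2,3}: Y {1,2,3,4}->{1,2}; W {1,2,3}->{2,3}
So after all 3 constraints: D(Y) = {1,2}

Answer: {1,2}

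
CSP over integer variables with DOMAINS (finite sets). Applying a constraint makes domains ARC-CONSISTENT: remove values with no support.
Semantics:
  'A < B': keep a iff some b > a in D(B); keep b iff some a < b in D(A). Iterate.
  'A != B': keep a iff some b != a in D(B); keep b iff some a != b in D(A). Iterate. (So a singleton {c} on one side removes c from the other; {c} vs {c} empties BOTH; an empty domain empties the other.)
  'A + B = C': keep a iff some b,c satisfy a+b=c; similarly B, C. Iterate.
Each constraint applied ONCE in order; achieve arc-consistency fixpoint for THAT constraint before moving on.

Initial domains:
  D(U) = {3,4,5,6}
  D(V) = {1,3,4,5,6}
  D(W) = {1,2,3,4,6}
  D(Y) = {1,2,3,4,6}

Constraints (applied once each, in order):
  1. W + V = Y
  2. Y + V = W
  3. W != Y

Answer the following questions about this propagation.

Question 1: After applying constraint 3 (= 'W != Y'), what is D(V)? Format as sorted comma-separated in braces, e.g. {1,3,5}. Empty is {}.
Constraint 1 (W + V = Y) on D(W)={1,2,3,4,6} D(V)={1,3,4,5,6} D(Y)={1,2,3,4,6}: W {1,2,3,4,6}->{1,2,3}; V {1,3,4,5,6}->{1,3,4,5}; Y {1,2,3,4,6}->{2,3,4,6}
Constraint 2 (Y + V = W) on D(Y)={2,3,4,6} D(V)={1,3,4,5} D(W)={1,2,3}: Y {2,3,4,6}->{2}; V {1,3,4,5}->{1}; W {1,2,3}->{3}
Constraint 3 (W != Y) on D(W)={3} D(Y)={2}: no change
So after constraint 3: D(V) = {1}

Answer: {1}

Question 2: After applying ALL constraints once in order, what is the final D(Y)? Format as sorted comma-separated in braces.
Constraint 1 (W + V = Y) on D(W)={1,2,3,4,6} D(V)={1,3,4,5,6} D(Y)={1,2,3,4,6}: W {1,2,3,4,6}->{1,2,3}; V {1,3,4,5,6}->{1,3,4,5}; Y {1,2,3,4,6}->{2,3,4,6}
Constraint 2 (Y + V = W) on D(Y)={2,3,4,6} D(V)={1,3,4,5} D(W)={1,2,3}: Y {2,3,4,6}->{2}; V {1,3,4,5}->{1}; W {1,2,3}->{3}
Constraint 3 (W != Y) on D(W)={3} D(Y)={2}: no change
So after all 3 constraints: D(Y) = {2}

Answer: {2}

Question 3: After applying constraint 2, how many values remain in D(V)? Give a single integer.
Constraint 1 (W + V = Y) on D(W)={1,2,3,4,6} D(V)={1,3,4,5,6} D(Y)={1,2,3,4,6}: W {1,2,3,4,6}->{1,2,3}; V {1,3,4,5,6}->{1,3,4,5}; Y {1,2,3,4,6}->{2,3,4,6}
Constraint 2 (Y + V = W) on D(Y)={2,3,4,6} D(V)={1,3,4,5} D(W)={1,2,3}: Y {2,3,4,6}->{2}; V {1,3,4,5}->{1}; W {1,2,3}->{3}
So after constraint 2: D(V)={1}, size = 1

Answer: 1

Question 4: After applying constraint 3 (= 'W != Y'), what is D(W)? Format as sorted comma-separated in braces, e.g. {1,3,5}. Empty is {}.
Answer: {3}

Derivation:
Constraint 1 (W + V = Y) on D(W)={1,2,3,4,6} D(V)={1,3,4,5,6} D(Y)={1,2,3,4,6}: W {1,2,3,4,6}->{1,2,3}; V {1,3,4,5,6}->{1,3,4,5}; Y {1,2,3,4,6}->{2,3,4,6}
Constraint 2 (Y + V = W) on D(Y)={2,3,4,6} D(V)={1,3,4,5} D(W)={1,2,3}: Y {2,3,4,6}->{2}; V {1,3,4,5}->{1}; W {1,2,3}->{3}
Constraint 3 (W != Y) on D(W)={3} D(Y)={2}: no change
So after constraint 3: D(W) = {3}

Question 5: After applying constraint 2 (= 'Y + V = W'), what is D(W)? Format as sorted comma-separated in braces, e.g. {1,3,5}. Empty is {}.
Constraint 1 (W + V = Y) on D(W)={1,2,3,4,6} D(V)={1,3,4,5,6} D(Y)={1,2,3,4,6}: W {1,2,3,4,6}->{1,2,3}; V {1,3,4,5,6}->{1,3,4,5}; Y {1,2,3,4,6}->{2,3,4,6}
Constraint 2 (Y + V = W) on D(Y)={2,3,4,6} D(V)={1,3,4,5} D(W)={1,2,3}: Y {2,3,4,6}->{2}; V {1,3,4,5}->{1}; W {1,2,3}->{3}
So after constraint 2: D(W) = {3}

Answer: {3}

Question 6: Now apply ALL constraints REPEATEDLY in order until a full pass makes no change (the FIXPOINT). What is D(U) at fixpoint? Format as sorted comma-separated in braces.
pass 0 (initial): D(U)={3,4,5,6}
pass 1: V {1,3,4,5,6}->{1}; W {1,2,3,4,6}->{3}; Y {1,2,3,4,6}->{2}
pass 2: V {1}->{}; W {3}->{}; Y {2}->{}
pass 3: no change
Fixpoint after 3 passes: D(U) = {3,4,5,6}

Answer: {3,4,5,6}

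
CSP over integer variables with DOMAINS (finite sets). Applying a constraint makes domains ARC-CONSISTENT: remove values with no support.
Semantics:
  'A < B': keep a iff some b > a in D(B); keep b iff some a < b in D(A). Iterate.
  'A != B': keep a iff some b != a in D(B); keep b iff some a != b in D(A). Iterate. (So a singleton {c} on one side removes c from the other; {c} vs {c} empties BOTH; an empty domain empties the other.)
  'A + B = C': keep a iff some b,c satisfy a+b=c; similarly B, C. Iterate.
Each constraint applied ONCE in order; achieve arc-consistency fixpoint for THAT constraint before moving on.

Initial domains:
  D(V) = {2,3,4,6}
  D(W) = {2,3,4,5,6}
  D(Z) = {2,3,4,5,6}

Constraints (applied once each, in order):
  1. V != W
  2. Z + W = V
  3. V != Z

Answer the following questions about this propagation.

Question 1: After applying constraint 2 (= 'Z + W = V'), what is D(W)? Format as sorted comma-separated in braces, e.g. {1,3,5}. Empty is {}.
Constraint 1 (V != W) on D(V)={2,3,4,6} D(W)={2,3,4,5,6}: no change
Constraint 2 (Z + W = V) on D(Z)={2,3,4,5,6} D(W)={2,3,4,5,6} D(V)={2,3,4,6}: Z {2,3,4,5,6}->{2,3,4}; W {2,3,4,5,6}->{2,3,4}; V {2,3,4,6}->{4,6}
So after constraint 2: D(W) = {2,3,4}

Answer: {2,3,4}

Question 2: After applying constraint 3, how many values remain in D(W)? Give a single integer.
Answer: 3

Derivation:
Constraint 1 (V != W) on D(V)={2,3,4,6} D(W)={2,3,4,5,6}: no change
Constraint 2 (Z + W = V) on D(Z)={2,3,4,5,6} D(W)={2,3,4,5,6} D(V)={2,3,4,6}: Z {2,3,4,5,6}->{2,3,4}; W {2,3,4,5,6}->{2,3,4}; V {2,3,4,6}->{4,6}
Constraint 3 (V != Z) on D(V)={4,6} D(Z)={2,3,4}: no change
So after constraint 3: D(W)={2,3,4}, size = 3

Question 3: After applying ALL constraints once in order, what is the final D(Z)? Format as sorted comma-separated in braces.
Constraint 1 (V != W) on D(V)={2,3,4,6} D(W)={2,3,4,5,6}: no change
Constraint 2 (Z + W = V) on D(Z)={2,3,4,5,6} D(W)={2,3,4,5,6} D(V)={2,3,4,6}: Z {2,3,4,5,6}->{2,3,4}; W {2,3,4,5,6}->{2,3,4}; V {2,3,4,6}->{4,6}
Constraint 3 (V != Z) on D(V)={4,6} D(Z)={2,3,4}: no change
So after all 3 constraints: D(Z) = {2,3,4}

Answer: {2,3,4}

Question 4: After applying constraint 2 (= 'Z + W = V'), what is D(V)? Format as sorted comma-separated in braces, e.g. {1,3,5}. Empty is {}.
Answer: {4,6}

Derivation:
Constraint 1 (V != W) on D(V)={2,3,4,6} D(W)={2,3,4,5,6}: no change
Constraint 2 (Z + W = V) on D(Z)={2,3,4,5,6} D(W)={2,3,4,5,6} D(V)={2,3,4,6}: Z {2,3,4,5,6}->{2,3,4}; W {2,3,4,5,6}->{2,3,4}; V {2,3,4,6}->{4,6}
So after constraint 2: D(V) = {4,6}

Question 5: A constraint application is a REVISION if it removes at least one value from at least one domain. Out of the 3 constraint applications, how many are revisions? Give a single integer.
Constraint 1 (V != W) on D(V)={2,3,4,6} D(W)={2,3,4,5,6}: no change => not a revision
Constraint 2 (Z + W = V) on D(Z)={2,3,4,5,6} D(W)={2,3,4,5,6} D(V)={2,3,4,6}: Z {2,3,4,5,6}->{2,3,4}; W {2,3,4,5,6}->{2,3,4}; V {2,3,4,6}->{4,6} => REVISION
Constraint 3 (V != Z) on D(V)={4,6} D(Z)={2,3,4}: no change => not a revision
Total revisions = 1

Answer: 1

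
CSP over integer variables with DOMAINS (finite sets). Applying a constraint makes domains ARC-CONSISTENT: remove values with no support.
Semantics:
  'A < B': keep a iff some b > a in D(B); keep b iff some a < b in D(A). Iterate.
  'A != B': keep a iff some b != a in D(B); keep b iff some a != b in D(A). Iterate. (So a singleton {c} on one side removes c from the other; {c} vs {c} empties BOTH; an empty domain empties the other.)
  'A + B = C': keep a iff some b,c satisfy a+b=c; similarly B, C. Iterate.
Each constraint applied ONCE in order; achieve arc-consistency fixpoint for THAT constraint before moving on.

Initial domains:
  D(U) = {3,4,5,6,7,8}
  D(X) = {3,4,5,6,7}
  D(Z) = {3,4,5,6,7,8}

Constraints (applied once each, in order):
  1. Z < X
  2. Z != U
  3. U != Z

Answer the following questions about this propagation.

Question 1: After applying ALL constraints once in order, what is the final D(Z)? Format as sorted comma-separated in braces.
Answer: {3,4,5,6}

Derivation:
Constraint 1 (Z < X) on D(Z)={3,4,5,6,7,8} D(X)={3,4,5,6,7}: Z {3,4,5,6,7,8}->{3,4,5,6}; X {3,4,5,6,7}->{4,5,6,7}
Constraint 2 (Z != U) on D(Z)={3,4,5,6} D(U)={3,4,5,6,7,8}: no change
Constraint 3 (U != Z) on D(U)={3,4,5,6,7,8} D(Z)={3,4,5,6}: no change
So after all 3 constraints: D(Z) = {3,4,5,6}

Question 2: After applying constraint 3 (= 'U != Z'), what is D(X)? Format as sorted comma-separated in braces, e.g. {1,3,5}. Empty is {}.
Answer: {4,5,6,7}

Derivation:
Constraint 1 (Z < X) on D(Z)={3,4,5,6,7,8} D(X)={3,4,5,6,7}: Z {3,4,5,6,7,8}->{3,4,5,6}; X {3,4,5,6,7}->{4,5,6,7}
Constraint 2 (Z != U) on D(Z)={3,4,5,6} D(U)={3,4,5,6,7,8}: no change
Constraint 3 (U != Z) on D(U)={3,4,5,6,7,8} D(Z)={3,4,5,6}: no change
So after constraint 3: D(X) = {4,5,6,7}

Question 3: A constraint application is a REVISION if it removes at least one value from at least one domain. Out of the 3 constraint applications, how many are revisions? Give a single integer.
Answer: 1

Derivation:
Constraint 1 (Z < X) on D(Z)={3,4,5,6,7,8} D(X)={3,4,5,6,7}: Z {3,4,5,6,7,8}->{3,4,5,6}; X {3,4,5,6,7}->{4,5,6,7} => REVISION
Constraint 2 (Z != U) on D(Z)={3,4,5,6} D(U)={3,4,5,6,7,8}: no change => not a revision
Constraint 3 (U != Z) on D(U)={3,4,5,6,7,8} D(Z)={3,4,5,6}: no change => not a revision
Total revisions = 1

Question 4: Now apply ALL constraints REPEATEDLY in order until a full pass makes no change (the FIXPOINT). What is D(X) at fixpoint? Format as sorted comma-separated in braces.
Answer: {4,5,6,7}

Derivation:
pass 0 (initial): D(X)={3,4,5,6,7}
pass 1: X {3,4,5,6,7}->{4,5,6,7}; Z {3,4,5,6,7,8}->{3,4,5,6}
pass 2: no change
Fixpoint after 2 passes: D(X) = {4,5,6,7}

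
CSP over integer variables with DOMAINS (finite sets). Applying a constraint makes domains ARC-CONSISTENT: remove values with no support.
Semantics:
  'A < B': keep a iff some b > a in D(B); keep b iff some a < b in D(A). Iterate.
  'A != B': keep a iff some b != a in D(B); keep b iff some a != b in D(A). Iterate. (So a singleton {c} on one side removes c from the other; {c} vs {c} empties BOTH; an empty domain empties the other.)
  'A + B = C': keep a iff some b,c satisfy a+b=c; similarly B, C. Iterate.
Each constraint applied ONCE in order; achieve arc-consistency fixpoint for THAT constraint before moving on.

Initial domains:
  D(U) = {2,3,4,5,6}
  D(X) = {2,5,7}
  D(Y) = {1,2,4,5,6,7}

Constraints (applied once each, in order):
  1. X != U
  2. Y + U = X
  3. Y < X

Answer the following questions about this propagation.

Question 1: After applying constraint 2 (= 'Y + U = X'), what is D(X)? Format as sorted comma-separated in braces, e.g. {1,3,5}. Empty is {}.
Constraint 1 (X != U) on D(X)={2,5,7} D(U)={2,3,4,5,6}: no change
Constraint 2 (Y + U = X) on D(Y)={1,2,4,5,6,7} D(U)={2,3,4,5,6} D(X)={2,5,7}: Y {1,2,4,5,6,7}->{1,2,4,5}; X {2,5,7}->{5,7}
So after constraint 2: D(X) = {5,7}

Answer: {5,7}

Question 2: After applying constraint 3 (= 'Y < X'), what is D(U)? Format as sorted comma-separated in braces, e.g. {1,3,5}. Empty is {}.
Answer: {2,3,4,5,6}

Derivation:
Constraint 1 (X != U) on D(X)={2,5,7} D(U)={2,3,4,5,6}: no change
Constraint 2 (Y + U = X) on D(Y)={1,2,4,5,6,7} D(U)={2,3,4,5,6} D(X)={2,5,7}: Y {1,2,4,5,6,7}->{1,2,4,5}; X {2,5,7}->{5,7}
Constraint 3 (Y < X) on D(Y)={1,2,4,5} D(X)={5,7}: no change
So after constraint 3: D(U) = {2,3,4,5,6}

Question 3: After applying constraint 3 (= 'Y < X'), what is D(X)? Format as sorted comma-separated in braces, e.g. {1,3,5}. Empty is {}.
Constraint 1 (X != U) on D(X)={2,5,7} D(U)={2,3,4,5,6}: no change
Constraint 2 (Y + U = X) on D(Y)={1,2,4,5,6,7} D(U)={2,3,4,5,6} D(X)={2,5,7}: Y {1,2,4,5,6,7}->{1,2,4,5}; X {2,5,7}->{5,7}
Constraint 3 (Y < X) on D(Y)={1,2,4,5} D(X)={5,7}: no change
So after constraint 3: D(X) = {5,7}

Answer: {5,7}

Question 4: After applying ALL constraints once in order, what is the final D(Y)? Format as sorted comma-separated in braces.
Answer: {1,2,4,5}

Derivation:
Constraint 1 (X != U) on D(X)={2,5,7} D(U)={2,3,4,5,6}: no change
Constraint 2 (Y + U = X) on D(Y)={1,2,4,5,6,7} D(U)={2,3,4,5,6} D(X)={2,5,7}: Y {1,2,4,5,6,7}->{1,2,4,5}; X {2,5,7}->{5,7}
Constraint 3 (Y < X) on D(Y)={1,2,4,5} D(X)={5,7}: no change
So after all 3 constraints: D(Y) = {1,2,4,5}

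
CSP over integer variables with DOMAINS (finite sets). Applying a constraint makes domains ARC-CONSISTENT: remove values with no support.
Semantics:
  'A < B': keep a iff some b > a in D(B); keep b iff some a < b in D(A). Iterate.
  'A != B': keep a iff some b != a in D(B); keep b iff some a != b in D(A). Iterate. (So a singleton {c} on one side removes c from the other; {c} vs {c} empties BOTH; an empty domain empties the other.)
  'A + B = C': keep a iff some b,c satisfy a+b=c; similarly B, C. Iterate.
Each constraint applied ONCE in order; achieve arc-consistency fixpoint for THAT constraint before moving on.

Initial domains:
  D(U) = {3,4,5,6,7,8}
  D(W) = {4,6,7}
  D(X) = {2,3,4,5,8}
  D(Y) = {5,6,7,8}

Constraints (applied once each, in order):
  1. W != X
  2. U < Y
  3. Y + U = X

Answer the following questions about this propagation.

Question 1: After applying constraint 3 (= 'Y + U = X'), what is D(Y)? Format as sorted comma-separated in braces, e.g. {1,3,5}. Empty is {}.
Answer: {5}

Derivation:
Constraint 1 (W != X) on D(W)={4,6,7} D(X)={2,3,4,5,8}: no change
Constraint 2 (U < Y) on D(U)={3,4,5,6,7,8} D(Y)={5,6,7,8}: U {3,4,5,6,7,8}->{3,4,5,6,7}
Constraint 3 (Y + U = X) on D(Y)={5,6,7,8} D(U)={3,4,5,6,7} D(X)={2,3,4,5,8}: Y {5,6,7,8}->{5}; U {3,4,5,6,7}->{3}; X {2,3,4,5,8}->{8}
So after constraint 3: D(Y) = {5}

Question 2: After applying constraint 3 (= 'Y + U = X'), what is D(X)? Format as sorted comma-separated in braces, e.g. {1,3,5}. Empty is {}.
Answer: {8}

Derivation:
Constraint 1 (W != X) on D(W)={4,6,7} D(X)={2,3,4,5,8}: no change
Constraint 2 (U < Y) on D(U)={3,4,5,6,7,8} D(Y)={5,6,7,8}: U {3,4,5,6,7,8}->{3,4,5,6,7}
Constraint 3 (Y + U = X) on D(Y)={5,6,7,8} D(U)={3,4,5,6,7} D(X)={2,3,4,5,8}: Y {5,6,7,8}->{5}; U {3,4,5,6,7}->{3}; X {2,3,4,5,8}->{8}
So after constraint 3: D(X) = {8}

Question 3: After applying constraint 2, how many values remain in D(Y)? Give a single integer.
Constraint 1 (W != X) on D(W)={4,6,7} D(X)={2,3,4,5,8}: no change
Constraint 2 (U < Y) on D(U)={3,4,5,6,7,8} D(Y)={5,6,7,8}: U {3,4,5,6,7,8}->{3,4,5,6,7}
So after constraint 2: D(Y)={5,6,7,8}, size = 4

Answer: 4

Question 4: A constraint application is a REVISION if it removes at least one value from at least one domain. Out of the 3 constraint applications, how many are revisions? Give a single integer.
Constraint 1 (W != X) on D(W)={4,6,7} D(X)={2,3,4,5,8}: no change => not a revision
Constraint 2 (U < Y) on D(U)={3,4,5,6,7,8} D(Y)={5,6,7,8}: U {3,4,5,6,7,8}->{3,4,5,6,7} => REVISION
Constraint 3 (Y + U = X) on D(Y)={5,6,7,8} D(U)={3,4,5,6,7} D(X)={2,3,4,5,8}: Y {5,6,7,8}->{5}; U {3,4,5,6,7}->{3}; X {2,3,4,5,8}->{8} => REVISION
Total revisions = 2

Answer: 2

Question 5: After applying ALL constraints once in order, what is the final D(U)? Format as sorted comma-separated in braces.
Constraint 1 (W != X) on D(W)={4,6,7} D(X)={2,3,4,5,8}: no change
Constraint 2 (U < Y) on D(U)={3,4,5,6,7,8} D(Y)={5,6,7,8}: U {3,4,5,6,7,8}->{3,4,5,6,7}
Constraint 3 (Y + U = X) on D(Y)={5,6,7,8} D(U)={3,4,5,6,7} D(X)={2,3,4,5,8}: Y {5,6,7,8}->{5}; U {3,4,5,6,7}->{3}; X {2,3,4,5,8}->{8}
So after all 3 constraints: D(U) = {3}

Answer: {3}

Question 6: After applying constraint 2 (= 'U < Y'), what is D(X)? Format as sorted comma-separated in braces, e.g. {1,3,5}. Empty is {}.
Answer: {2,3,4,5,8}

Derivation:
Constraint 1 (W != X) on D(W)={4,6,7} D(X)={2,3,4,5,8}: no change
Constraint 2 (U < Y) on D(U)={3,4,5,6,7,8} D(Y)={5,6,7,8}: U {3,4,5,6,7,8}->{3,4,5,6,7}
So after constraint 2: D(X) = {2,3,4,5,8}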